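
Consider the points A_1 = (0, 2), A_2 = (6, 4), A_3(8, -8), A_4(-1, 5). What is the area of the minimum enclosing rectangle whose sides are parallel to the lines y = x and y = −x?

110

In coordinates u = x + y, v = x − y the rectangle is axis-aligned; the map (x,y)→(u,v) scales areas by 2.
u-values: 2, 10, 0, 4; range = 10 − 0 = 10.
v-values: -2, 2, 16, -6; range = 16 − (-6) = 22.
Area = (10 × 22) / 2 = 110.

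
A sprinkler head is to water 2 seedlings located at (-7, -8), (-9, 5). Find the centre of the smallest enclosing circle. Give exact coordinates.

(-8, -1.5)

The smallest circle enclosing two points has them as diameter endpoints.
Centre = midpoint = (-8, -1.5); r² = |(-7, -8)−(-9, 5)|²/4 = 173/4 = 43.25.
Centre = (-8, -1.5).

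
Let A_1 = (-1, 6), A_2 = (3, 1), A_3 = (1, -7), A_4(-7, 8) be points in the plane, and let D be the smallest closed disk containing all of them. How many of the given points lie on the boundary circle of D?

The farthest pair is A_3–A_4 with squared distance 289. The circle on this segment as diameter has centre (-3, 0.5) and r² = 289/4 = 72.25.
Check A_1: distance² to centre = 34.25 ≤ 72.25, so it lies inside.
All remaining points lie in this disk, and no smaller disk contains both endpoints, so this is the minimum enclosing circle.
The points at distance exactly r from the centre are A_3, A_4 — 2 points.

2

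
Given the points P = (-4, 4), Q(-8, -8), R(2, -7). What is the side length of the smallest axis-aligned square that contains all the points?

12

The bounding box has width 10 and height 12.
An axis-aligned square enclosing the set must have side ≥ max(width, height).
So the minimum side is max(10, 12) = 12.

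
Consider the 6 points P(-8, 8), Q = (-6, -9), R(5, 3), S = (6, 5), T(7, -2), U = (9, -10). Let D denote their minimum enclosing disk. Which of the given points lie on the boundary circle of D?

P, U

A smallest enclosing disk is always determined by at most three of the input points on its boundary.
The farthest pair is P–U with squared distance 613. The circle on this segment as diameter has centre (0.5, -1) and r² = 613/4 = 153.25.
Check Q: distance² to centre = 106.25 ≤ 153.25, so it lies inside.
All remaining points lie in this disk, and no smaller disk contains both endpoints, so this is the minimum enclosing circle.
The points at distance exactly r from the centre are P, U — 2 points.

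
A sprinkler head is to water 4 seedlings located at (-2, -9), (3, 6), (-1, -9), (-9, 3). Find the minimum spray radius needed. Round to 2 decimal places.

By Welzl's lemma the MEC is supported by two points (diametrically opposite) or three points (on a circumcircle).
The minimum enclosing circle is determined by three boundary points: (3, 6), (-1, -9), (-9, 3).
Their circumcentre is (-47/28, -11/14) with r² = 53261/784.
The farthest remaining point (-2, -9) is at distance² 52981/784 ≤ 53261/784.
r = √(53261/784) ≈ 8.24.

8.24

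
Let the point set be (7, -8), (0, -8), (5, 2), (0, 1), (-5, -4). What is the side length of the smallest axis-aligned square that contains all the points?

The bounding box has width 12 and height 10.
An axis-aligned square enclosing the set must have side ≥ max(width, height).
So the minimum side is max(12, 10) = 12.

12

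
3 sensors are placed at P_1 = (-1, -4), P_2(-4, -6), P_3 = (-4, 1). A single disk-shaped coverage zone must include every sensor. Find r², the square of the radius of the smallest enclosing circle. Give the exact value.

Side lengths²: P_1P_2² = 13, P_1P_3² = 34, P_2P_3² = 49.
Since P_2P_3² = 49 ≥ 34 + 13 = 47, the angle opposite P_2P_3 is not acute, so the smallest enclosing circle has P_2P_3 as diameter.
Centre = midpoint of P_2P_3 = (-4, -2.5), r² = 49/4 = 12.25.

12.25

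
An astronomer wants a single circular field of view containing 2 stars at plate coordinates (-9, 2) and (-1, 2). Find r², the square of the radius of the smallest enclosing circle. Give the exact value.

16

The smallest circle enclosing two points has them as diameter endpoints.
Centre = midpoint = (-5, 2); r² = |(-9, 2)−(-1, 2)|²/4 = 64/4 = 16.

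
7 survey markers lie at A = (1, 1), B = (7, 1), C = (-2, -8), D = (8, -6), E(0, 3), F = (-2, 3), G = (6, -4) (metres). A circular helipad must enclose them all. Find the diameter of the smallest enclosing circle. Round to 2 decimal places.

13.72

The minimum enclosing circle of a finite set is fixed by two of the points (as a diameter) or three (as a circumcircle).
The minimum enclosing circle is determined by three boundary points: C, D, F.
Their circumcentre is (2.1, -2.5) with r² = 47.06.
The farthest remaining point B is at distance² 36.26 ≤ 47.06.
Diameter = 2r = 2√(47.06) ≈ 13.72.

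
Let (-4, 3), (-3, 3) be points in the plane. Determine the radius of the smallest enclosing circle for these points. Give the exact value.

0.5

The smallest circle enclosing two points has them as diameter endpoints.
Centre = midpoint = (-3.5, 3); r² = |(-4, 3)−(-3, 3)|²/4 = 1/4 = 0.25.
r = √(0.25) = 0.5.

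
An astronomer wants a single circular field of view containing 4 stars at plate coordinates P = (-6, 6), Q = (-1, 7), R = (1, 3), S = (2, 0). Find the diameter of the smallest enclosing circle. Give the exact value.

A smallest enclosing disk is always determined by at most three of the input points on its boundary.
The farthest pair is P–S with squared distance 100. The circle on this segment as diameter has centre (-2, 3) and r² = 100/4 = 25.
Check Q: distance² to centre = 17 ≤ 25, so it lies inside.
All remaining points lie in this disk, and no smaller disk contains both endpoints, so this is the minimum enclosing circle.
Diameter = 2r = 2√25 = 10.

10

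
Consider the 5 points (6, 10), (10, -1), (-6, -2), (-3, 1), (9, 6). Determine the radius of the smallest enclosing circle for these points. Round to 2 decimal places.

8.85

The minimum enclosing circle is determined by three boundary points: (6, 10), (10, -1), (-6, -2).
Their circumcentre is (53/30, 67/30) with r² = 35209/450.
The farthest remaining point (9, 6) is at distance² 29929/450 ≤ 35209/450.
r = √(35209/450) ≈ 8.85.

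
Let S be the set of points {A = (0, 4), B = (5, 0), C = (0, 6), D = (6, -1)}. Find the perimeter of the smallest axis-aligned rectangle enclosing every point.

Width = max x − min x = 6 − 0 = 6.
Height = max y − min y = 6 − (-1) = 7.
Perimeter = 2(6 + 7) = 26.

26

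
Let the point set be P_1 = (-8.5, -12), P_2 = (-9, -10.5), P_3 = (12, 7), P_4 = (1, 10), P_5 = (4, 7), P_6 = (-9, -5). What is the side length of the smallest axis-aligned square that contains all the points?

22

The bounding box has width 21 and height 22.
An axis-aligned square enclosing the set must have side ≥ max(width, height).
So the minimum side is max(21, 22) = 22.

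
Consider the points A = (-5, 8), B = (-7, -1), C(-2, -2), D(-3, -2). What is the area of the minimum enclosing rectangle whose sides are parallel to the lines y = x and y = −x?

In coordinates u = x + y, v = x − y the rectangle is axis-aligned; the map (x,y)→(u,v) scales areas by 2.
u-values: 3, -8, -4, -5; range = 3 − (-8) = 11.
v-values: -13, -6, 0, -1; range = 0 − (-13) = 13.
Area = (11 × 13) / 2 = 71.5.

71.5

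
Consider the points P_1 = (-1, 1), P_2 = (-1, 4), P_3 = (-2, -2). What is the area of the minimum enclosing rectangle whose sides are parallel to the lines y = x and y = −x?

In coordinates u = x + y, v = x − y the rectangle is axis-aligned; the map (x,y)→(u,v) scales areas by 2.
u-values: 0, 3, -4; range = 3 − (-4) = 7.
v-values: -2, -5, 0; range = 0 − (-5) = 5.
Area = (7 × 5) / 2 = 17.5.

17.5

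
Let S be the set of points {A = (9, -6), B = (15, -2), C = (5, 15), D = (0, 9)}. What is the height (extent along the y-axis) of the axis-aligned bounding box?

max y = 15, min y = -6, so height = 21.

21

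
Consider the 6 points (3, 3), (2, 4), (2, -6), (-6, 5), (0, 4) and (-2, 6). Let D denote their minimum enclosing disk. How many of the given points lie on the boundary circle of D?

2

By Welzl's lemma the MEC is supported by two points (diametrically opposite) or three points (on a circumcircle).
The farthest pair is (2, -6)–(-6, 5) with squared distance 185. The circle on this segment as diameter has centre (-2, -0.5) and r² = 185/4 = 46.25.
Check (3, 3): distance² to centre = 37.25 ≤ 46.25, so it lies inside.
All remaining points lie in this disk, and no smaller disk contains both endpoints, so this is the minimum enclosing circle.
The points at distance exactly r from the centre are (2, -6), (-6, 5) — 2 points.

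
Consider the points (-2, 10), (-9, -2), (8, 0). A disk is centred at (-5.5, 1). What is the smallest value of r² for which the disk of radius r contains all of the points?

183.25

The required radius is the distance from (-5.5, 1) to the farthest point.
Squared distances: 93.25, 21.25, 183.25.
Maximum is 183.25, attained at (8, 0).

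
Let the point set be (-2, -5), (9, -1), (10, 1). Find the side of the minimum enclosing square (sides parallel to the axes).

12

The bounding box has width 12 and height 6.
An axis-aligned square enclosing the set must have side ≥ max(width, height).
So the minimum side is max(12, 6) = 12.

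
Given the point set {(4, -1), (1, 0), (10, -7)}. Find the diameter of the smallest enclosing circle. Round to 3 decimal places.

11.402

Call the three points A, B, C in the order given.
Side lengths²: AB² = 10, AC² = 72, BC² = 130.
Since BC² = 130 ≥ 72 + 10 = 82, the angle opposite BC is not acute, so the smallest enclosing circle has BC as diameter.
Centre = midpoint of BC = (5.5, -3.5), r² = 130/4 = 32.5.
Diameter = 2r = 2√(32.5) ≈ 11.402.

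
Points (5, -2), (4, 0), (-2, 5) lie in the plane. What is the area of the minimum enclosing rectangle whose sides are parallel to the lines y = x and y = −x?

In coordinates u = x + y, v = x − y the rectangle is axis-aligned; the map (x,y)→(u,v) scales areas by 2.
u-values: 3, 4, 3; range = 4 − 3 = 1.
v-values: 7, 4, -7; range = 7 − (-7) = 14.
Area = (1 × 14) / 2 = 7.

7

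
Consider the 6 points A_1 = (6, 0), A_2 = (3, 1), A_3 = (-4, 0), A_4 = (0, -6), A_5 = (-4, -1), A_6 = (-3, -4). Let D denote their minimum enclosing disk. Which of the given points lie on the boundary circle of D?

A smallest enclosing disk is always determined by at most three of the input points on its boundary.
The minimum enclosing circle is determined by three boundary points: A_1, A_3, A_4.
Their circumcentre is (1, -1) with r² = 26.
The farthest remaining point A_5 is at distance² 25 ≤ 26.
The points at distance exactly r from the centre are A_1, A_3, A_4 — 3 points.

A_1, A_3, A_4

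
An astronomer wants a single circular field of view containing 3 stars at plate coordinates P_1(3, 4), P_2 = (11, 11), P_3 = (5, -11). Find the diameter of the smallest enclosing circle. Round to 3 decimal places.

Side lengths²: P_1P_2² = 113, P_1P_3² = 229, P_2P_3² = 520.
Since P_2P_3² = 520 ≥ 229 + 113 = 342, the angle opposite P_2P_3 is not acute, so the smallest enclosing circle has P_2P_3 as diameter.
Centre = midpoint of P_2P_3 = (8, 0), r² = 520/4 = 130.
Diameter = 2r = 2√130 ≈ 22.804.

22.804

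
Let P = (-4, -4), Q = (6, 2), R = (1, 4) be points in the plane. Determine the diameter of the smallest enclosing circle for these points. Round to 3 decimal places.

11.662

Side lengths²: PQ² = 136, PR² = 89, QR² = 29.
Since PQ² = 136 ≥ 89 + 29 = 118, the angle opposite PQ is not acute, so the smallest enclosing circle has PQ as diameter.
Centre = midpoint of PQ = (1, -1), r² = 136/4 = 34.
Diameter = 2r = 2√34 ≈ 11.662.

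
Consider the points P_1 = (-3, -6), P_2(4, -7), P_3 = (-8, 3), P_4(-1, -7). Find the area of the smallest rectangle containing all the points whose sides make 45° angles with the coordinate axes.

In coordinates u = x + y, v = x − y the rectangle is axis-aligned; the map (x,y)→(u,v) scales areas by 2.
u-values: -9, -3, -5, -8; range = -3 − (-9) = 6.
v-values: 3, 11, -11, 6; range = 11 − (-11) = 22.
Area = (6 × 22) / 2 = 66.

66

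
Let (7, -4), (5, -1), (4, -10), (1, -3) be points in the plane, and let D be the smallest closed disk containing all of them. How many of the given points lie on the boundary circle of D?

2

A smallest enclosing disk is always determined by at most three of the input points on its boundary.
The farthest pair is (5, -1)–(4, -10) with squared distance 82. The circle on this segment as diameter has centre (4.5, -5.5) and r² = 82/4 = 20.5.
Check (7, -4): distance² to centre = 8.5 ≤ 20.5, so it lies inside.
All remaining points lie in this disk, and no smaller disk contains both endpoints, so this is the minimum enclosing circle.
The points at distance exactly r from the centre are (5, -1), (4, -10) — 2 points.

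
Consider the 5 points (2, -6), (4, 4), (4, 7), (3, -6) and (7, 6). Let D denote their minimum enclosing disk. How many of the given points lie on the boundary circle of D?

3

The minimum enclosing circle is determined by three boundary points: (2, -6), (4, 7), (7, 6).
Their circumcentre is (285/82, 35/82) with r² = 146185/3362.
The farthest remaining point (3, -6) is at distance² 139625/3362 ≤ 146185/3362.
The points at distance exactly r from the centre are (2, -6), (4, 7), (7, 6) — 3 points.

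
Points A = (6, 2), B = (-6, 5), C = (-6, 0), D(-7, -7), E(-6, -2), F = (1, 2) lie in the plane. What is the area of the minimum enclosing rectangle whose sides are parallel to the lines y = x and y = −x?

In coordinates u = x + y, v = x − y the rectangle is axis-aligned; the map (x,y)→(u,v) scales areas by 2.
u-values: 8, -1, -6, -14, -8, 3; range = 8 − (-14) = 22.
v-values: 4, -11, -6, 0, -4, -1; range = 4 − (-11) = 15.
Area = (22 × 15) / 2 = 165.

165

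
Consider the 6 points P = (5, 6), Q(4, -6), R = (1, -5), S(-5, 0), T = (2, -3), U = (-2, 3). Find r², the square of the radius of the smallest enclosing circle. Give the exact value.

32045/722

By Welzl's lemma the MEC is supported by two points (diametrically opposite) or three points (on a circumcircle).
The minimum enclosing circle is determined by three boundary points: P, Q, S.
Their circumcentre is (63/38, 9/38) with r² = 32045/722.
The farthest remaining point R is at distance² 20113/722 ≤ 32045/722.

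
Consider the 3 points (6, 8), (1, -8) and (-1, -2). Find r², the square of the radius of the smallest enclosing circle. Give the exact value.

Call the three points A, B, C in the order given.
Side lengths²: AB² = 281, AC² = 149, BC² = 40.
Since AB² = 281 ≥ 149 + 40 = 189, the angle opposite AB is not acute, so the smallest enclosing circle has AB as diameter.
Centre = midpoint of AB = (3.5, 0), r² = 281/4 = 70.25.

70.25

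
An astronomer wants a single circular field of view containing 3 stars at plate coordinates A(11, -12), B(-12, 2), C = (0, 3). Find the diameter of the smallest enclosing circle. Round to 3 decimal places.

Side lengths²: AB² = 725, AC² = 346, BC² = 145.
Since AB² = 725 ≥ 346 + 145 = 491, the angle opposite AB is not acute, so the smallest enclosing circle has AB as diameter.
Centre = midpoint of AB = (-0.5, -5), r² = 725/4 = 181.25.
Diameter = 2r = 2√(181.25) ≈ 26.926.

26.926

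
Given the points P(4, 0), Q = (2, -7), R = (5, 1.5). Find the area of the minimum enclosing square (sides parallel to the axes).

The bounding box has width 3 and height 8.5.
An axis-aligned square enclosing the set must have side ≥ max(width, height).
So the minimum side is max(3, 8.5) = 8.5.
Area = 8.5² = 72.25.

72.25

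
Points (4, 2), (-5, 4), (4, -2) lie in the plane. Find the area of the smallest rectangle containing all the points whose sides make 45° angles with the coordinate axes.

In coordinates u = x + y, v = x − y the rectangle is axis-aligned; the map (x,y)→(u,v) scales areas by 2.
u-values: 6, -1, 2; range = 6 − (-1) = 7.
v-values: 2, -9, 6; range = 6 − (-9) = 15.
Area = (7 × 15) / 2 = 52.5.

52.5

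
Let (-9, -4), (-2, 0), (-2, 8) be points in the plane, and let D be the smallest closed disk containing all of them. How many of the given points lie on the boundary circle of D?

2

Call the three points A, B, C in the order given.
Side lengths²: AB² = 65, AC² = 193, BC² = 64.
Since AC² = 193 ≥ 65 + 64 = 129, the angle opposite AC is not acute, so the smallest enclosing circle has AC as diameter.
Centre = midpoint of AC = (-5.5, 2), r² = 193/4 = 48.25.
The points at distance exactly r from the centre are (-9, -4), (-2, 8) — 2 points.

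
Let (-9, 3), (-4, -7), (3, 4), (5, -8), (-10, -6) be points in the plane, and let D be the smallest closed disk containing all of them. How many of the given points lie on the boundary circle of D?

A smallest enclosing disk is always determined by at most three of the input points on its boundary.
The farthest pair is (-9, 3)–(5, -8) with squared distance 317. The circle on this segment as diameter has centre (-2, -2.5) and r² = 317/4 = 79.25.
Check (-4, -7): distance² to centre = 24.25 ≤ 79.25, so it lies inside.
All remaining points lie in this disk, and no smaller disk contains both endpoints, so this is the minimum enclosing circle.
The points at distance exactly r from the centre are (-9, 3), (5, -8) — 2 points.

2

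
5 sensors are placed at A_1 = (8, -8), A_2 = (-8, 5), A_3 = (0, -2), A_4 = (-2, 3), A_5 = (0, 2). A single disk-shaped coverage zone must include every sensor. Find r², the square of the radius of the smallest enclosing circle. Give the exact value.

The farthest pair is A_1–A_2 with squared distance 425. The circle on this segment as diameter has centre (0, -1.5) and r² = 425/4 = 106.25.
Check A_3: distance² to centre = 0.25 ≤ 106.25, so it lies inside.
All remaining points lie in this disk, and no smaller disk contains both endpoints, so this is the minimum enclosing circle.

106.25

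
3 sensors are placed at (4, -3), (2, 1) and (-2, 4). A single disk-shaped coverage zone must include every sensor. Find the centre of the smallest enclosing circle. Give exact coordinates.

(1, 0.5)

Call the three points A, B, C in the order given.
Side lengths²: AB² = 20, AC² = 85, BC² = 25.
Since AC² = 85 ≥ 25 + 20 = 45, the angle opposite AC is not acute, so the smallest enclosing circle has AC as diameter.
Centre = midpoint of AC = (1, 0.5), r² = 85/4 = 21.25.
Centre = (1, 0.5).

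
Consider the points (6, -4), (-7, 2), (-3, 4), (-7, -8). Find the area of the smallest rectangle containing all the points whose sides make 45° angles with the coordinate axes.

In coordinates u = x + y, v = x − y the rectangle is axis-aligned; the map (x,y)→(u,v) scales areas by 2.
u-values: 2, -5, 1, -15; range = 2 − (-15) = 17.
v-values: 10, -9, -7, 1; range = 10 − (-9) = 19.
Area = (17 × 19) / 2 = 161.5.

161.5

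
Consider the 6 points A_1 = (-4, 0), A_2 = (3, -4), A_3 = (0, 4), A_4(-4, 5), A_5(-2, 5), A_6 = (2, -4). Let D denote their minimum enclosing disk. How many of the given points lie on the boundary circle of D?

2

A smallest enclosing disk is always determined by at most three of the input points on its boundary.
The farthest pair is A_2–A_4 with squared distance 130. The circle on this segment as diameter has centre (-0.5, 0.5) and r² = 130/4 = 32.5.
Check A_1: distance² to centre = 12.5 ≤ 32.5, so it lies inside.
All remaining points lie in this disk, and no smaller disk contains both endpoints, so this is the minimum enclosing circle.
The points at distance exactly r from the centre are A_2, A_4 — 2 points.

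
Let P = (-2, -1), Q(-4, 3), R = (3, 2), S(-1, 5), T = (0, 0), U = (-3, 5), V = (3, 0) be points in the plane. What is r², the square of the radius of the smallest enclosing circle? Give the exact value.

8845/578

The minimum enclosing circle is determined by three boundary points: Q, U, V.
Their circumcentre is (-5/34, 79/34) with r² = 8845/578.
The farthest remaining point P is at distance² 8369/578 ≤ 8845/578.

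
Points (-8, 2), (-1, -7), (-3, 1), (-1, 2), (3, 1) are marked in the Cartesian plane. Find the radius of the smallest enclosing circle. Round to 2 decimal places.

The minimum enclosing circle is determined by three boundary points: (-8, 2), (-1, -7), (3, 1).
Their circumcentre is (-63/23, -26/23) with r² = 19825/529.
The farthest remaining point (-1, 2) is at distance² 6784/529 ≤ 19825/529.
r = √(19825/529) ≈ 6.12.

6.12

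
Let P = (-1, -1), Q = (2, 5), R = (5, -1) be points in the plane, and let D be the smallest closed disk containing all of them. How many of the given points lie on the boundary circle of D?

3

Side lengths²: PQ² = 45, PR² = 36, QR² = 45.
Since QR² = 45 < 45 + 36 = 81, the triangle is acute, so the smallest enclosing circle is the circumcircle.
Circumcentre = (2, 1.25), r² = 14.0625.
The points at distance exactly r from the centre are P, Q, R — 3 points.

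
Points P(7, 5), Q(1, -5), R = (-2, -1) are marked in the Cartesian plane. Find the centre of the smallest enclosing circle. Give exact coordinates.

(67/18, 1/6)

Side lengths²: PQ² = 136, PR² = 117, QR² = 25.
Since PQ² = 136 < 117 + 25 = 142, the triangle is acute, so the smallest enclosing circle is the circumcircle.
Circumcentre = (67/18, 1/6), r² = 5525/162.
Centre = (67/18, 1/6).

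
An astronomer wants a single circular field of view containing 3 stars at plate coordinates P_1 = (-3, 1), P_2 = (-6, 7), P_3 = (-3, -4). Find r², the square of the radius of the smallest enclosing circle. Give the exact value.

32.5

Side lengths²: P_1P_2² = 45, P_1P_3² = 25, P_2P_3² = 130.
Since P_2P_3² = 130 ≥ 45 + 25 = 70, the angle opposite P_2P_3 is not acute, so the smallest enclosing circle has P_2P_3 as diameter.
Centre = midpoint of P_2P_3 = (-4.5, 1.5), r² = 130/4 = 32.5.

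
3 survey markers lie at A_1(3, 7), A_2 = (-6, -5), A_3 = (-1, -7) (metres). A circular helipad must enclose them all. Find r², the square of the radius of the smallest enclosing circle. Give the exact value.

38425/676

Side lengths²: A_1A_2² = 225, A_1A_3² = 212, A_2A_3² = 29.
Since A_1A_2² = 225 < 212 + 29 = 241, the triangle is acute, so the smallest enclosing circle is the circumcircle.
Circumcentre = (-23/26, 7/13), r² = 38425/676.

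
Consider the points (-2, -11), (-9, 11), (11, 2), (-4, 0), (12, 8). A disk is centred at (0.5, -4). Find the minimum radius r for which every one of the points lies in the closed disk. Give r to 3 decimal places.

The required radius is the distance from (0.5, -4) to the farthest point.
Squared distances: 55.25, 315.25, 146.25, 36.25, 276.25.
Maximum is 315.25, attained at (-9, 11).
r = √(315.25) ≈ 17.755.

17.755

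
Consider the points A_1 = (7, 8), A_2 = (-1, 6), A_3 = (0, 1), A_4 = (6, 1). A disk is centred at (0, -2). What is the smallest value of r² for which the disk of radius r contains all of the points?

149

The required radius is the distance from (0, -2) to the farthest point.
Squared distances: 149, 65, 9, 45.
Maximum is 149, attained at A_1.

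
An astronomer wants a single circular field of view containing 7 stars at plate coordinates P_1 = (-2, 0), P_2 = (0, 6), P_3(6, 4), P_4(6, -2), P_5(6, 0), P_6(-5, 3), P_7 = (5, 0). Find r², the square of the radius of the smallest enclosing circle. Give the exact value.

The minimum enclosing circle of a finite set is fixed by two of the points (as a diameter) or three (as a circumcircle).
The minimum enclosing circle is determined by three boundary points: P_3, P_4, P_6.
Their circumcentre is (8/11, 1) with r² = 4453/121.
The farthest remaining point P_5 is at distance² 3485/121 ≤ 4453/121.

4453/121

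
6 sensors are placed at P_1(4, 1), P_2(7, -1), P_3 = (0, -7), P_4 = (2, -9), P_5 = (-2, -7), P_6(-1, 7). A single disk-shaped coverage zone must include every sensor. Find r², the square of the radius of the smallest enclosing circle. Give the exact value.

66.25

By Welzl's lemma the MEC is supported by two points (diametrically opposite) or three points (on a circumcircle).
The farthest pair is P_4–P_6 with squared distance 265. The circle on this segment as diameter has centre (0.5, -1) and r² = 265/4 = 66.25.
Check P_1: distance² to centre = 16.25 ≤ 66.25, so it lies inside.
All remaining points lie in this disk, and no smaller disk contains both endpoints, so this is the minimum enclosing circle.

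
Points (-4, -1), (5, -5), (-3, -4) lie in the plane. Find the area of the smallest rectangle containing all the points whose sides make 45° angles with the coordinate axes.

In coordinates u = x + y, v = x − y the rectangle is axis-aligned; the map (x,y)→(u,v) scales areas by 2.
u-values: -5, 0, -7; range = 0 − (-7) = 7.
v-values: -3, 10, 1; range = 10 − (-3) = 13.
Area = (7 × 13) / 2 = 45.5.

45.5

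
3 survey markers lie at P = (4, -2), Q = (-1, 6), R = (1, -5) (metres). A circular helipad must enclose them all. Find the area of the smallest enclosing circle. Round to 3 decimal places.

98.175

Side lengths²: PQ² = 89, PR² = 18, QR² = 125.
Since QR² = 125 ≥ 89 + 18 = 107, the angle opposite QR is not acute, so the smallest enclosing circle has QR as diameter.
Centre = midpoint of QR = (0, 0.5), r² = 125/4 = 31.25.
Area = π·r² = π·31.25 ≈ 98.175.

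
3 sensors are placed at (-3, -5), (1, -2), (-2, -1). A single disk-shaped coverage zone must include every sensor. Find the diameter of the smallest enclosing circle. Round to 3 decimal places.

5.015

Call the three points A, B, C in the order given.
Side lengths²: AB² = 25, AC² = 17, BC² = 10.
Since AB² = 25 < 17 + 10 = 27, the triangle is acute, so the smallest enclosing circle is the circumcircle.
Circumcentre = (-29/26, -87/26), r² = 2125/338.
Diameter = 2r = 2√(2125/338) ≈ 5.015.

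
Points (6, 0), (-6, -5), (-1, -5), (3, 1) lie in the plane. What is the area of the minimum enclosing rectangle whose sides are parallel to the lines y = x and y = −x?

In coordinates u = x + y, v = x − y the rectangle is axis-aligned; the map (x,y)→(u,v) scales areas by 2.
u-values: 6, -11, -6, 4; range = 6 − (-11) = 17.
v-values: 6, -1, 4, 2; range = 6 − (-1) = 7.
Area = (17 × 7) / 2 = 59.5.

59.5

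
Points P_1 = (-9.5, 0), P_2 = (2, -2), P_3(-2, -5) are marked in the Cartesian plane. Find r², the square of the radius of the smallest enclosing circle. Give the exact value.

34.0625

Side lengths²: P_1P_2² = 136.25, P_1P_3² = 81.25, P_2P_3² = 25.
Since P_1P_2² = 136.25 ≥ 81.25 + 25 = 106.25, the angle opposite P_1P_2 is not acute, so the smallest enclosing circle has P_1P_2 as diameter.
Centre = midpoint of P_1P_2 = (-3.75, -1), r² = 136.25/4 = 34.0625.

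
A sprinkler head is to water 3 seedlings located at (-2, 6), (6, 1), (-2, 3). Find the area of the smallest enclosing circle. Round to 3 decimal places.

Call the three points A, B, C in the order given.
Side lengths²: AB² = 89, AC² = 9, BC² = 68.
Since AB² = 89 ≥ 68 + 9 = 77, the angle opposite AB is not acute, so the smallest enclosing circle has AB as diameter.
Centre = midpoint of AB = (2, 3.5), r² = 89/4 = 22.25.
Area = π·r² = π·22.25 ≈ 69.900.

69.900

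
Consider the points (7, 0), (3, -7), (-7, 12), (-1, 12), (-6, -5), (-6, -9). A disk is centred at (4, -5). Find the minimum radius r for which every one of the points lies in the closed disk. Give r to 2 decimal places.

20.25

The required radius is the distance from (4, -5) to the farthest point.
Squared distances: 34, 5, 410, 314, 100, 116.
Maximum is 410, attained at (-7, 12).
r = √410 ≈ 20.25.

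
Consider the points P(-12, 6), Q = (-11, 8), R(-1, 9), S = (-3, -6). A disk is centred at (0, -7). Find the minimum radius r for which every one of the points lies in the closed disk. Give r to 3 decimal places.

18.601

The required radius is the distance from (0, -7) to the farthest point.
Squared distances: 313, 346, 257, 10.
Maximum is 346, attained at Q.
r = √346 ≈ 18.601.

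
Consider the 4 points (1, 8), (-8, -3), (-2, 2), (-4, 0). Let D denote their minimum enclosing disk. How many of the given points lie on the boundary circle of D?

By Welzl's lemma the MEC is supported by two points (diametrically opposite) or three points (on a circumcircle).
The farthest pair is (1, 8)–(-8, -3) with squared distance 202. The circle on this segment as diameter has centre (-3.5, 2.5) and r² = 202/4 = 50.5.
Check (-2, 2): distance² to centre = 2.5 ≤ 50.5, so it lies inside.
All remaining points lie in this disk, and no smaller disk contains both endpoints, so this is the minimum enclosing circle.
The points at distance exactly r from the centre are (1, 8), (-8, -3) — 2 points.

2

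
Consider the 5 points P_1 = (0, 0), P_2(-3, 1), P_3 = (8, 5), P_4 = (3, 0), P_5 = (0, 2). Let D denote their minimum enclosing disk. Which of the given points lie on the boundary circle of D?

P_2, P_3

The minimum enclosing circle of a finite set is fixed by two of the points (as a diameter) or three (as a circumcircle).
The farthest pair is P_2–P_3 with squared distance 137. The circle on this segment as diameter has centre (2.5, 3) and r² = 137/4 = 34.25.
Check P_1: distance² to centre = 15.25 ≤ 34.25, so it lies inside.
All remaining points lie in this disk, and no smaller disk contains both endpoints, so this is the minimum enclosing circle.
The points at distance exactly r from the centre are P_2, P_3 — 2 points.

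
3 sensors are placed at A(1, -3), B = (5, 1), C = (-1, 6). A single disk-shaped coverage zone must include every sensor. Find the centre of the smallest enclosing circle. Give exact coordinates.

(9/22, 35/22)

Side lengths²: AB² = 32, AC² = 85, BC² = 61.
Since AC² = 85 < 61 + 32 = 93, the triangle is acute, so the smallest enclosing circle is the circumcircle.
Circumcentre = (9/22, 35/22), r² = 5185/242.
Centre = (9/22, 35/22).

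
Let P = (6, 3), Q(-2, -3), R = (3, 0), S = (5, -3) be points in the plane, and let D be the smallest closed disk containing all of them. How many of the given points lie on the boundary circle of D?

2

A smallest enclosing disk is always determined by at most three of the input points on its boundary.
The farthest pair is P–Q with squared distance 100. The circle on this segment as diameter has centre (2, 0) and r² = 100/4 = 25.
Check R: distance² to centre = 1 ≤ 25, so it lies inside.
All remaining points lie in this disk, and no smaller disk contains both endpoints, so this is the minimum enclosing circle.
The points at distance exactly r from the centre are P, Q — 2 points.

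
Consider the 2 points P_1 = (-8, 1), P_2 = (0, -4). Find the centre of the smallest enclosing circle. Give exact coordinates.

The smallest circle enclosing two points has them as diameter endpoints.
Centre = midpoint = (-4, -1.5); r² = |P_1P_2|²/4 = 89/4 = 22.25.
Centre = (-4, -1.5).

(-4, -1.5)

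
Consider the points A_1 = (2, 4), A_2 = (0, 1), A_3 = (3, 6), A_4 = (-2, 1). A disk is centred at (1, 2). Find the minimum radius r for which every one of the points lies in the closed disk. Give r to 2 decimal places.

The required radius is the distance from (1, 2) to the farthest point.
Squared distances: 5, 2, 20, 10.
Maximum is 20, attained at A_3.
r = √20 ≈ 4.47.

4.47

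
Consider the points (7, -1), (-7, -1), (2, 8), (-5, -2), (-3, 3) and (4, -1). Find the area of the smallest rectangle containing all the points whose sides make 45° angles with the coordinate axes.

In coordinates u = x + y, v = x − y the rectangle is axis-aligned; the map (x,y)→(u,v) scales areas by 2.
u-values: 6, -8, 10, -7, 0, 3; range = 10 − (-8) = 18.
v-values: 8, -6, -6, -3, -6, 5; range = 8 − (-6) = 14.
Area = (18 × 14) / 2 = 126.

126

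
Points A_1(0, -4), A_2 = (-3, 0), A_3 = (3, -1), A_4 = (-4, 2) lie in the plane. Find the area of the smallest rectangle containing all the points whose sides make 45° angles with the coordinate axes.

30

In coordinates u = x + y, v = x − y the rectangle is axis-aligned; the map (x,y)→(u,v) scales areas by 2.
u-values: -4, -3, 2, -2; range = 2 − (-4) = 6.
v-values: 4, -3, 4, -6; range = 4 − (-6) = 10.
Area = (6 × 10) / 2 = 30.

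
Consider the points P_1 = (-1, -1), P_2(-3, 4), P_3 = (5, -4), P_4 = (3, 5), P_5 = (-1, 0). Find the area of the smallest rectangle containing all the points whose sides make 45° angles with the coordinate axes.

80

In coordinates u = x + y, v = x − y the rectangle is axis-aligned; the map (x,y)→(u,v) scales areas by 2.
u-values: -2, 1, 1, 8, -1; range = 8 − (-2) = 10.
v-values: 0, -7, 9, -2, -1; range = 9 − (-7) = 16.
Area = (10 × 16) / 2 = 80.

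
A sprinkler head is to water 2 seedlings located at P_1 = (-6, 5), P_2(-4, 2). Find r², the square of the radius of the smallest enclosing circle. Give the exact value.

The smallest circle enclosing two points has them as diameter endpoints.
Centre = midpoint = (-5, 3.5); r² = |P_1P_2|²/4 = 13/4 = 3.25.

3.25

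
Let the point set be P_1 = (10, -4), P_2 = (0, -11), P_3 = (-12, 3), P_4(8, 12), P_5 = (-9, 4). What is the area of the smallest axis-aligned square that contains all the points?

529

The bounding box has width 22 and height 23.
An axis-aligned square enclosing the set must have side ≥ max(width, height).
So the minimum side is max(22, 23) = 23.
Area = 23² = 529.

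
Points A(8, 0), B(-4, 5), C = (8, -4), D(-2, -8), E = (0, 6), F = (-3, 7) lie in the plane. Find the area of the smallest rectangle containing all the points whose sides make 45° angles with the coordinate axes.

In coordinates u = x + y, v = x − y the rectangle is axis-aligned; the map (x,y)→(u,v) scales areas by 2.
u-values: 8, 1, 4, -10, 6, 4; range = 8 − (-10) = 18.
v-values: 8, -9, 12, 6, -6, -10; range = 12 − (-10) = 22.
Area = (18 × 22) / 2 = 198.

198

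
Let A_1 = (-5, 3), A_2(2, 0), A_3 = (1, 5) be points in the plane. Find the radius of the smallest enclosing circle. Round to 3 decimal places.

3.838

Side lengths²: A_1A_2² = 58, A_1A_3² = 40, A_2A_3² = 26.
Since A_1A_2² = 58 < 40 + 26 = 66, the triangle is acute, so the smallest enclosing circle is the circumcircle.
Circumcentre = (-1.3125, 1.9375), r² = 14.7265625.
r = √(14.7265625) ≈ 3.838.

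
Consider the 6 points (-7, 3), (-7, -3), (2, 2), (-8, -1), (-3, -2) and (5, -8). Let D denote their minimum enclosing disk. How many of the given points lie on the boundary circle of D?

The minimum enclosing circle of a finite set is fixed by two of the points (as a diameter) or three (as a circumcircle).
The farthest pair is (-7, 3)–(5, -8) with squared distance 265. The circle on this segment as diameter has centre (-1, -2.5) and r² = 265/4 = 66.25.
Check (-7, -3): distance² to centre = 36.25 ≤ 66.25, so it lies inside.
All remaining points lie in this disk, and no smaller disk contains both endpoints, so this is the minimum enclosing circle.
The points at distance exactly r from the centre are (-7, 3), (5, -8) — 2 points.

2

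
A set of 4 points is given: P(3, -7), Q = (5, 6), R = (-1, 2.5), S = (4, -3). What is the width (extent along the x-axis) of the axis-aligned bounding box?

6

max x = 5, min x = -1, so width = 6.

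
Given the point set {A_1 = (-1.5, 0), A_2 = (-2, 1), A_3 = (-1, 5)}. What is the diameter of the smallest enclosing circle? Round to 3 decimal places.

Side lengths²: A_1A_2² = 1.25, A_1A_3² = 25.25, A_2A_3² = 17.
Since A_1A_3² = 25.25 ≥ 17 + 1.25 = 18.25, the angle opposite A_1A_3 is not acute, so the smallest enclosing circle has A_1A_3 as diameter.
Centre = midpoint of A_1A_3 = (-1.25, 2.5), r² = 25.25/4 = 6.3125.
Diameter = 2r = 2√(6.3125) ≈ 5.025.

5.025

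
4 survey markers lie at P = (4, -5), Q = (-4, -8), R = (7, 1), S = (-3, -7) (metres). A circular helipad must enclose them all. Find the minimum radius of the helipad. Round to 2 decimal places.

7.11

By Welzl's lemma the MEC is supported by two points (diametrically opposite) or three points (on a circumcircle).
The farthest pair is Q–R with squared distance 202. The circle on this segment as diameter has centre (1.5, -3.5) and r² = 202/4 = 50.5.
Check P: distance² to centre = 8.5 ≤ 50.5, so it lies inside.
All remaining points lie in this disk, and no smaller disk contains both endpoints, so this is the minimum enclosing circle.
r = √(50.5) ≈ 7.11.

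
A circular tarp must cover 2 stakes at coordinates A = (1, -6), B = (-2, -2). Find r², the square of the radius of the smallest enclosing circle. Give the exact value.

The smallest circle enclosing two points has them as diameter endpoints.
Centre = midpoint = (-0.5, -4); r² = |AB|²/4 = 25/4 = 6.25.

6.25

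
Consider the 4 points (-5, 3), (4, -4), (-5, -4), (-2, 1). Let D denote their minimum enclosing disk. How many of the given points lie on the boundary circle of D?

The farthest pair is (-5, 3)–(4, -4) with squared distance 130. The circle on this segment as diameter has centre (-0.5, -0.5) and r² = 130/4 = 32.5.
Check (-5, -4): distance² to centre = 32.5 ≤ 32.5, so it lies inside.
All remaining points lie in this disk, and no smaller disk contains both endpoints, so this is the minimum enclosing circle.
The points at distance exactly r from the centre are (-5, 3), (4, -4), (-5, -4) — 3 points.

3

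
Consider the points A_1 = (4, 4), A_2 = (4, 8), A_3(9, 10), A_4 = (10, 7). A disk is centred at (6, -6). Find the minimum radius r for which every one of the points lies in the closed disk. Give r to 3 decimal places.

16.279

The required radius is the distance from (6, -6) to the farthest point.
Squared distances: 104, 200, 265, 185.
Maximum is 265, attained at A_3.
r = √265 ≈ 16.279.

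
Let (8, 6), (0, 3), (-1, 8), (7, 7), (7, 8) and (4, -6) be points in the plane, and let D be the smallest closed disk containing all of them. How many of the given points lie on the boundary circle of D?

A smallest enclosing disk is always determined by at most three of the input points on its boundary.
The minimum enclosing circle is determined by three boundary points: (-1, 8), (7, 8), (4, -6).
Their circumcentre is (3, 43/28) with r² = 45305/784.
The farthest remaining point (7, 7) is at distance² 35953/784 ≤ 45305/784.
The points at distance exactly r from the centre are (-1, 8), (7, 8), (4, -6) — 3 points.

3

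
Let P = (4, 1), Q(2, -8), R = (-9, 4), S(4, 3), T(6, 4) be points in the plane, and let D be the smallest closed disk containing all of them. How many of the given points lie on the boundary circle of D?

By Welzl's lemma the MEC is supported by two points (diametrically opposite) or three points (on a circumcircle).
The minimum enclosing circle is determined by three boundary points: Q, R, T.
Their circumcentre is (-1.5, -1/6) with r² = 1325/18.
The farthest remaining point S is at distance² 725/18 ≤ 1325/18.
The points at distance exactly r from the centre are Q, R, T — 3 points.

3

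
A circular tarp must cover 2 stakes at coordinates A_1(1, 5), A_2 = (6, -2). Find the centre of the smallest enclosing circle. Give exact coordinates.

The smallest circle enclosing two points has them as diameter endpoints.
Centre = midpoint = (3.5, 1.5); r² = |A_1A_2|²/4 = 74/4 = 18.5.
Centre = (3.5, 1.5).

(3.5, 1.5)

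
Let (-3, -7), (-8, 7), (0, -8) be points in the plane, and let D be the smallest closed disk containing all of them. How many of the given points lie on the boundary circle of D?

Call the three points A, B, C in the order given.
Side lengths²: AB² = 221, AC² = 10, BC² = 289.
Since BC² = 289 ≥ 221 + 10 = 231, the angle opposite BC is not acute, so the smallest enclosing circle has BC as diameter.
Centre = midpoint of BC = (-4, -0.5), r² = 289/4 = 72.25.
The points at distance exactly r from the centre are (-8, 7), (0, -8) — 2 points.

2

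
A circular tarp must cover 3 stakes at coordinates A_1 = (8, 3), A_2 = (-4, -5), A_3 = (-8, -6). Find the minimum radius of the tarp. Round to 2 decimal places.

9.18

Side lengths²: A_1A_2² = 208, A_1A_3² = 337, A_2A_3² = 17.
Since A_1A_3² = 337 ≥ 208 + 17 = 225, the angle opposite A_1A_3 is not acute, so the smallest enclosing circle has A_1A_3 as diameter.
Centre = midpoint of A_1A_3 = (0, -1.5), r² = 337/4 = 84.25.
r = √(84.25) ≈ 9.18.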